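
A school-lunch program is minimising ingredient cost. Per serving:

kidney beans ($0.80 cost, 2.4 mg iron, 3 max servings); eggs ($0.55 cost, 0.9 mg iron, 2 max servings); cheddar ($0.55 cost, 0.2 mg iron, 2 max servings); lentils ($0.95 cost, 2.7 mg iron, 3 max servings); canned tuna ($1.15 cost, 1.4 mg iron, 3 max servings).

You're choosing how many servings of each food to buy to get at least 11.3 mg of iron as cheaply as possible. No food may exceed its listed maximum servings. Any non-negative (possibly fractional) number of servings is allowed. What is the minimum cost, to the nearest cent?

$3.84

Cost per mg of iron: kidney beans $0.3333, lentils $0.3519, eggs $0.6111, canned tuna $0.8214, cheddar $2.7500.
Take 3 servings of kidney beans: +7.2 mg iron for $2.40 (total $2.40, still need 4.1 mg).
Take 1.519 servings of lentils: +4.1 mg iron for $1.44 (total $3.84, still need 0.0 mg).
Greedy by cheapest-per-mg is optimal for a single linear constraint, so the minimum cost is $3.84.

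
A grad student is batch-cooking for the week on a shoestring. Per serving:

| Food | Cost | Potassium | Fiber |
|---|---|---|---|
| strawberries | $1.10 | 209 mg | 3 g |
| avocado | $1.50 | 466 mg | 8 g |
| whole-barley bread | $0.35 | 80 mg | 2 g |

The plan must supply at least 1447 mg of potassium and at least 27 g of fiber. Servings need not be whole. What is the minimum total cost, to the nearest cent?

$4.98

At the optimum either one food covers both requirements or two foods hit both targets exactly; no other combination can be cheaper.
strawberries only: max(1447/209, 27/3) = 9 servings → $9.90.
avocado only: max(1447/466, 27/8) = 3.375 servings → $5.06.
whole-barley bread only: max(1447/80, 27/2) = 18.09 servings → $6.33.
strawberries + avocado with both targets exact would need a negative amount; discard.
strawberries + whole-barley bread with both tight: 4.124 servings and 7.315 servings → $7.10.
avocado + whole-barley bread with both tight: 2.514 servings and 3.445 servings → $4.98.
The minimum over all feasible corners is $4.98.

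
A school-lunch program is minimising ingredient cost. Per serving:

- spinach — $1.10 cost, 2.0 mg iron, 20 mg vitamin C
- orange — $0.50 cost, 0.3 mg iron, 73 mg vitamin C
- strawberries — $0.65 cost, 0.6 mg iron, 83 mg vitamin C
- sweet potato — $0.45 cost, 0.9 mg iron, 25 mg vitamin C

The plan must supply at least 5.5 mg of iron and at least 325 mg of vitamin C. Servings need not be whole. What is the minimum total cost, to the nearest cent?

Check every corner: each single food scaled to meet both minima, and each pair solved so both constraints bind.
spinach only: max(5.5/2.0, 325/20) = 16.25 servings → $17.88.
orange only: max(5.5/0.3, 325/73) = 18.33 servings → $9.17.
strawberries only: max(5.5/0.6, 325/83) = 9.167 servings → $5.96.
sweet potato only: max(5.5/0.9, 325/25) = 13 servings → $5.85.
spinach + orange with both tight: 2.171 servings and 3.857 servings → $4.32.
spinach + strawberries with both tight: 1.698 servings and 3.506 servings → $4.15.
spinach + sweet potato with both targets exact would need a negative amount; discard.
orange + strawberries: the both-tight solution has a negative serving — not a feasible corner.
orange + sweet potato with both tight: 2.663 servings and 5.223 servings → $3.68.
strawberries + sweet potato with both tight: 2.596 servings and 4.38 servings → $3.66.
Cheapest feasible corner: $3.66.

$3.66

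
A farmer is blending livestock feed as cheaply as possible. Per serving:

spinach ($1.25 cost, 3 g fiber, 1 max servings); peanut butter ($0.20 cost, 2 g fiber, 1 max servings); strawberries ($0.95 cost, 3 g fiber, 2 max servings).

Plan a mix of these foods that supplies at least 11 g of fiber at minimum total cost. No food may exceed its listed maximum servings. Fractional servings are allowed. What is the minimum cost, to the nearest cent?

Cost per g of fiber: peanut butter $0.1000, strawberries $0.3167, spinach $0.4167.
Take 1 serving of peanut butter: +2.0 g fiber for $0.20 (total $0.20, still need 9.0 g).
Take 2 servings of strawberries: +6.0 g fiber for $1.90 (total $2.10, still need 3.0 g).
Take 1 serving of spinach: +3.0 g fiber for $1.25 (total $3.35, still need 0.0 g).
Greedy by cheapest-per-g is optimal for a single linear constraint, so the minimum cost is $3.35.

$3.35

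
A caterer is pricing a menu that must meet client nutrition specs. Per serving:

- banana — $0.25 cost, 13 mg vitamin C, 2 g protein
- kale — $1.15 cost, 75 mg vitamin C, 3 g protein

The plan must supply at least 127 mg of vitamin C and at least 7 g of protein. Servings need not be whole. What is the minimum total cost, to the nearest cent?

$2.01

An LP optimum is at a vertex; with two nutrient constraints at most two foods are used. Check each candidate.
banana only: max(127/13, 7/2) = 9.769 servings → $2.44.
kale only: max(127/75, 7/3) = 2.333 servings → $2.68.
banana + kale with both tight: 1.297 servings and 1.468 servings → $2.01.
Cheapest feasible corner: $2.01.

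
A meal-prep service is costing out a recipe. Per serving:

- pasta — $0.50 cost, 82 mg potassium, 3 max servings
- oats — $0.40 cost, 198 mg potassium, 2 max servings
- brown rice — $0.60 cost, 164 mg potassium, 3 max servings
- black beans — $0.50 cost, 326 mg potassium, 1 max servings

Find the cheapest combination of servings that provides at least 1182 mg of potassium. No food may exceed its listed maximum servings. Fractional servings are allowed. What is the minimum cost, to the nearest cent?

Cost per mg of potassium: black beans $0.0015, oats $0.0020, brown rice $0.0037, pasta $0.0061.
Take 1 serving of black beans: +326.0 mg potassium for $0.50 (total $0.50, still need 856.0 mg).
Take 2 servings of oats: +396.0 mg potassium for $0.80 (total $1.30, still need 460.0 mg).
Take 2.805 servings of brown rice: +460.0 mg potassium for $1.68 (total $2.98, still need 0.0 mg).
Filling from the cheapest source first is optimal under one linear minimum: $2.98.

$2.98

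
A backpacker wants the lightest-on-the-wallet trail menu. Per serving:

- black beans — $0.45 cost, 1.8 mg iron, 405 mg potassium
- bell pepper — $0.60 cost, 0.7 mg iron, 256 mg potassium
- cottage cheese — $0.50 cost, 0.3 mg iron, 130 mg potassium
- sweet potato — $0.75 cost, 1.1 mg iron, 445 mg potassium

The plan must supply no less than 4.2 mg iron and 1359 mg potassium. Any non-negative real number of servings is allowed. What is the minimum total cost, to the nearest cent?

The cheapest plan sits at a corner of the feasible region — with two constraints it uses at most two foods.
black beans only: max(4.2/1.8, 1359/405) = 3.356 servings → $1.51.
bell pepper only: max(4.2/0.7, 1359/256) = 6 servings → $3.60.
cottage cheese only: max(4.2/0.3, 1359/130) = 14 servings → $7.00.
sweet potato only: max(4.2/1.1, 1359/445) = 3.818 servings → $2.86.
black beans + bell pepper with both tight: 0.6988 servings and 4.203 servings → $2.84.
black beans + cottage cheese with both tight: 1.229 servings and 6.624 servings → $3.87.
black beans + sweet potato with both tight: 1.052 servings and 2.096 servings → $2.05.
bell pepper + cottage cheese with both targets exact would need a negative amount; discard.
bell pepper + sweet potato: the both-tight solution has a negative serving — not a feasible corner.
cottage cheese + sweet potato with both targets exact would need a negative amount; discard.
Cheapest feasible corner: $1.51.

$1.51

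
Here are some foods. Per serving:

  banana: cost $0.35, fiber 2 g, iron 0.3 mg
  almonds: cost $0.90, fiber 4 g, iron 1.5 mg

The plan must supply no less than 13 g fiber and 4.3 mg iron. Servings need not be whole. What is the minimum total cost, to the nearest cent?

banana only: max(13/2, 4.3/0.3) = 14.33 servings → $5.02.
almonds only: max(13/4, 4.3/1.5) = 3.25 servings → $2.92.
banana + almonds with both tight: 1.278 servings and 2.611 servings → $2.80.
The minimum over all feasible corners is $2.80.

$2.80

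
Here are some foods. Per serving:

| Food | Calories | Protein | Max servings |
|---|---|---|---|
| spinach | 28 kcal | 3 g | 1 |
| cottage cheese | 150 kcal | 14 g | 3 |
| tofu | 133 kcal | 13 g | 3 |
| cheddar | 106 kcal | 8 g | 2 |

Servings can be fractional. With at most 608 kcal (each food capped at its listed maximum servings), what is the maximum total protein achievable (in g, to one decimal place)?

58.9 g

Protein per kcal: spinach 0.1071, tofu 0.09774, cottage cheese 0.09333, cheddar 0.07547.
Take 1 serving of spinach: uses 28 kcal, +3.0 g protein (running total 3.0 g).
Take 3 servings of tofu: uses 399 kcal, +39.0 g protein (running total 42.0 g).
Take 1.207 servings of cottage cheese: uses 181 kcal, +16.9 g protein (running total 58.9 g).
Filling greedily by protein-per-kcal is optimal for one linear limit, giving 58.9 g.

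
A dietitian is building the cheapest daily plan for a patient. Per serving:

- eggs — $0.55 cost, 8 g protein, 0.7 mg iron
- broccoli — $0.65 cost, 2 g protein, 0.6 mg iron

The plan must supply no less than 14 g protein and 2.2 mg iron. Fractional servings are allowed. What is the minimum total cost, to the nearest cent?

Minimising a linear cost over {protein ≥ 14, iron ≥ 2.2, servings ≥ 0} — the optimum is at a vertex, using one or two foods.
eggs only: max(14/8, 2.2/0.7) = 3.143 servings → $1.73.
broccoli only: max(14/2, 2.2/0.6) = 7 servings → $4.55.
eggs + broccoli with both tight: 1.176 servings and 2.294 servings → $2.14.
The minimum over all feasible corners is $1.73.

$1.73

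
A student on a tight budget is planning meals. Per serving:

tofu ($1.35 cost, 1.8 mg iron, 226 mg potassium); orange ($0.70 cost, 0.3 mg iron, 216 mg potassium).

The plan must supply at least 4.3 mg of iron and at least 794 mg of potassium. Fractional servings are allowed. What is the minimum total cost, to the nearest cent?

tofu only: max(4.3/1.8, 794/226) = 3.513 servings → $4.74.
orange only: max(4.3/0.3, 794/216) = 14.33 servings → $10.03.
tofu + orange with both tight: 2.151 servings and 1.425 servings → $3.90.
So the least-cost plan costs $3.90.

$3.90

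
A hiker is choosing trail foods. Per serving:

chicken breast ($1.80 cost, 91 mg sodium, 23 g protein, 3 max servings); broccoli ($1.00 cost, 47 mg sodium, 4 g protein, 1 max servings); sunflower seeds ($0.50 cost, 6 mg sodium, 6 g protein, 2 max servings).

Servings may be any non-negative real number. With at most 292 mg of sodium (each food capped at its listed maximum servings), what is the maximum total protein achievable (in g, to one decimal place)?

81.6 g

Protein per mg sodium: sunflower seeds 1, chicken breast 0.2527, broccoli 0.08511.
Take 2 servings of sunflower seeds: uses 12 mg sodium, +12.0 g protein (running total 12.0 g).
Take 3 servings of chicken breast: uses 273 mg sodium, +69.0 g protein (running total 81.0 g).
Take 0.1489 servings of broccoli: uses 7 mg sodium, +0.6 g protein (running total 81.6 g).
Filling greedily by protein-per-mg sodium is optimal for one linear limit, giving 81.6 g.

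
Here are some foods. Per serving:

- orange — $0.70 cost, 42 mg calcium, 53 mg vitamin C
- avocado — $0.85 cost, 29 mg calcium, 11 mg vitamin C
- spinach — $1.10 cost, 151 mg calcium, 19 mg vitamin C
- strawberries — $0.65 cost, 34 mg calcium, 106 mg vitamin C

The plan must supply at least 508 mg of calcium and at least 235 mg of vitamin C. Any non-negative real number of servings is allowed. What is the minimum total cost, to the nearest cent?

For a min-cost LP with two ≥-constraints, a basic feasible solution has at most two positive variables.
orange only: max(508/42, 235/53) = 12.1 servings → $8.47.
avocado only: max(508/29, 235/11) = 21.36 servings → $18.16.
spinach only: max(508/151, 235/19) = 12.37 servings → $13.61.
strawberries only: max(508/34, 235/106) = 14.94 servings → $9.71.
orange + avocado with both tight: 1.141 servings and 15.86 servings → $14.28.
orange + spinach with both tight: 3.585 servings and 2.367 servings → $5.11.
orange + strawberries: intersection lies outside the first quadrant.
avocado + spinach: the both-tight solution has a negative serving — not a feasible corner.
avocado + strawberries with both tight: 16.98 servings and 0.4544 servings → $14.73.
spinach + strawberries with both tight: 2.986 servings and 1.682 servings → $4.38.
So the least-cost plan costs $4.38.

$4.38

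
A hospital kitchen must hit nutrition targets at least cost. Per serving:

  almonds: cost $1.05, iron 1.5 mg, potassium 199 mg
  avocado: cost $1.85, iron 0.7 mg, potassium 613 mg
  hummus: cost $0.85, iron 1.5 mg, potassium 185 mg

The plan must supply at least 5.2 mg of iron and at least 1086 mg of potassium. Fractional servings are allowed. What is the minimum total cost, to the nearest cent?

$4.17

For a min-cost LP with two ≥-constraints, a basic feasible solution has at most two positive variables.
almonds only: max(5.2/1.5, 1086/199) = 5.457 servings → $5.73.
avocado only: max(5.2/0.7, 1086/613) = 7.429 servings → $13.74.
hummus only: max(5.2/1.5, 1086/185) = 5.87 servings → $4.99.
almonds + avocado with both tight: 3.111 servings and 0.7616 servings → $4.68.
almonds + hummus with both targets exact would need a negative amount; discard.
avocado + hummus with both tight: 0.8443 servings and 3.073 servings → $4.17.
So the least-cost plan costs $4.17.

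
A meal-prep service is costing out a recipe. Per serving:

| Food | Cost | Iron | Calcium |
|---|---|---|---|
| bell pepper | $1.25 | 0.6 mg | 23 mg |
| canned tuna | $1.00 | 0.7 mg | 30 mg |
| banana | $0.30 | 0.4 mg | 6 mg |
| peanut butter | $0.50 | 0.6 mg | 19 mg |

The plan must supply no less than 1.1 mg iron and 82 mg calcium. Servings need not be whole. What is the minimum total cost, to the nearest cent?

$2.16

An LP optimum is at a vertex; with two nutrient constraints at most two foods are used. Check each candidate.
bell pepper only: max(1.1/0.6, 82/23) = 3.565 servings → $4.46.
canned tuna only: max(1.1/0.7, 82/30) = 2.733 servings → $2.73.
banana only: max(1.1/0.4, 82/6) = 13.67 servings → $4.10.
peanut butter only: max(1.1/0.6, 82/19) = 4.316 servings → $2.16.
bell pepper + canned tuna: intersection lies outside the first quadrant.
bell pepper + banana: intersection lies outside the first quadrant.
bell pepper + peanut butter: the both-tight solution has a negative serving — not a feasible corner.
canned tuna + banana: the both-tight solution has a negative serving — not a feasible corner.
canned tuna + peanut butter: the both-tight solution has a negative serving — not a feasible corner.
banana + peanut butter: the both-tight solution has a negative serving — not a feasible corner.
Cheapest feasible corner: $2.16.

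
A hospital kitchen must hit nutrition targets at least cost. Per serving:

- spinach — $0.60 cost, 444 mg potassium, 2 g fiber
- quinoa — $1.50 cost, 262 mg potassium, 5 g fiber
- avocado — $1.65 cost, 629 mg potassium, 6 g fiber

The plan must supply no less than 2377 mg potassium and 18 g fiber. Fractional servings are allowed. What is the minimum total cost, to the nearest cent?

$5.05

With two linear requirements the optimum uses one or two foods; enumerate the corners.
spinach only: max(2377/444, 18/2) = 9 servings → $5.40.
quinoa only: max(2377/262, 18/5) = 9.073 servings → $13.61.
avocado only: max(2377/629, 18/6) = 3.779 servings → $6.24.
spinach + quinoa with both tight: 4.227 servings and 1.909 servings → $5.40.
spinach + avocado with both tight: 2.091 servings and 2.303 servings → $5.05.
quinoa + avocado with both targets exact would need a negative amount; discard.
The minimum over all feasible corners is $5.05.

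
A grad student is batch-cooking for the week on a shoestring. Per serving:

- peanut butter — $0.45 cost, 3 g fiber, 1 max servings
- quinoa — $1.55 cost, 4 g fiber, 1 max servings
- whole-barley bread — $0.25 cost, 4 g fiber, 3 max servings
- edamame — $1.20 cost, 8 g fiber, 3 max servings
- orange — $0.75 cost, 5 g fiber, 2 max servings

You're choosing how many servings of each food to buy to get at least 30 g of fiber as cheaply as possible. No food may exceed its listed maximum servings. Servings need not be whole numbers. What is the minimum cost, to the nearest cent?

$3.45

Cost per g of fiber: whole-barley bread $0.0625, peanut butter $0.1500, edamame $0.1500, orange $0.1500, quinoa $0.3875.
Take 3 servings of whole-barley bread: +12.0 g fiber for $0.75 (total $0.75, still need 18.0 g).
Take 1 serving of peanut butter: +3.0 g fiber for $0.45 (total $1.20, still need 15.0 g).
Take 1.875 servings of edamame: +15.0 g fiber for $2.25 (total $3.45, still need 0.0 g).
Greedy by cheapest-per-g is optimal for a single linear constraint, so the minimum cost is $3.45.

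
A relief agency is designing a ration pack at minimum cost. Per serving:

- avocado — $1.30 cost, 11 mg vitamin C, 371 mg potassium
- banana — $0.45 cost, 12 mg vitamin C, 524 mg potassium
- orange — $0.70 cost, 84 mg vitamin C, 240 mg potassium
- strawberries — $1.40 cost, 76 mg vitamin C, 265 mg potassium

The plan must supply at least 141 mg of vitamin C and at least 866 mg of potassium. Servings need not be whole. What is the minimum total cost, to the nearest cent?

$1.51

The cheapest plan sits at a corner of the feasible region — with two constraints it uses at most two foods.
avocado only: max(141/11, 866/371) = 12.82 servings → $16.66.
banana only: max(141/12, 866/524) = 11.75 servings → $5.29.
orange only: max(141/84, 866/240) = 3.608 servings → $2.53.
strawberries only: max(141/76, 866/265) = 3.268 servings → $4.58.
avocado + banana with both targets exact would need a negative amount; discard.
avocado + orange with both tight: 1.364 servings and 1.5 servings → $2.82.
avocado + strawberries with both tight: 1.125 servings and 1.692 servings → $3.83.
banana + orange with both tight: 0.9457 servings and 1.543 servings → $1.51.
banana + strawberries with both tight: 0.7764 servings and 1.733 servings → $2.78.
orange + strawberries: intersection lies outside the first quadrant.
So the least-cost plan costs $1.51.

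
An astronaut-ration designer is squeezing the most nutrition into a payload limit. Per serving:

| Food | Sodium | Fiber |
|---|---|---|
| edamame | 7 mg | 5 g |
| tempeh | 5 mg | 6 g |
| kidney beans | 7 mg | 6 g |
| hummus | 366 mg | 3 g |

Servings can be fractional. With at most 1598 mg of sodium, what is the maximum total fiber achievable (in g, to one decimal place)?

1917.6 g

Fiber per mg sodium: tempeh 1.2, kidney beans 0.8571, edamame 0.7143, hummus 0.008197.
With no serving limits, spend the whole sodium allowance on tempeh: 1598 mg / 5 mg × 6 g = 1917.6 g.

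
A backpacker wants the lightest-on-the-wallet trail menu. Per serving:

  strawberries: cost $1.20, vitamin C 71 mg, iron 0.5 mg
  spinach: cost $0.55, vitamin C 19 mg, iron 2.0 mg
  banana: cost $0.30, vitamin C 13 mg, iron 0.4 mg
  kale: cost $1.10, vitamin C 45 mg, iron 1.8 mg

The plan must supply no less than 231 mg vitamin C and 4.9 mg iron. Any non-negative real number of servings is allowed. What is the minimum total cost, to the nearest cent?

Compare the cost at each extreme point of the feasible region.
strawberries only: max(231/71, 4.9/0.5) = 9.8 servings → $11.76.
spinach only: max(231/19, 4.9/2.0) = 12.16 servings → $6.69.
banana only: max(231/13, 4.9/0.4) = 17.77 servings → $5.33.
kale only: max(231/45, 4.9/1.8) = 5.133 servings → $5.65.
strawberries + spinach with both tight: 2.784 servings and 1.754 servings → $4.31.
strawberries + banana with both tight: 1.311 servings and 10.61 servings → $4.76.
strawberries + kale with both tight: 1.855 servings and 2.207 servings → $4.65.
spinach + banana: the both-tight solution has a negative serving — not a feasible corner.
spinach + kale with both targets exact would need a negative amount; discard.
banana + kale: the both-tight solution has a negative serving — not a feasible corner.
The minimum over all feasible corners is $4.31.

$4.31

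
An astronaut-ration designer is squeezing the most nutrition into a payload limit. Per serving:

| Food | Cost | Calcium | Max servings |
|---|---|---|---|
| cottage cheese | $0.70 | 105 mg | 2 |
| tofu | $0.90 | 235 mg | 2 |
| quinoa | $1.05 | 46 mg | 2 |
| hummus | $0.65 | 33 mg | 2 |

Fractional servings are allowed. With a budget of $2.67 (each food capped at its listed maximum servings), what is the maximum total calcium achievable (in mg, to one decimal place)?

600.5 mg

Calcium per dollar: tofu 261.1, cottage cheese 150, hummus 50.77, quinoa 43.81.
Take 2 servings of tofu: spends $1.80, +470.0 mg calcium (running total 470.0 mg).
Take 1.243 servings of cottage cheese: spends $0.87, +130.5 mg calcium (running total 600.5 mg).
Greedy by best ratio exhausts the cost allowance optimally: 600.5 mg.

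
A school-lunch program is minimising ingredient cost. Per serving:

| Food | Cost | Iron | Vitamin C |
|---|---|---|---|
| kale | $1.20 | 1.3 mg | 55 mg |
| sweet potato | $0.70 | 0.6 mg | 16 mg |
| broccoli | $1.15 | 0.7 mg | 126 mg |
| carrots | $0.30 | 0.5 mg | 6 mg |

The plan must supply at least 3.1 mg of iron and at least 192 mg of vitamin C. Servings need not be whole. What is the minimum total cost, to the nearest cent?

$2.82

Compare the cost at each extreme point of the feasible region.
kale only: max(3.1/1.3, 192/55) = 3.491 servings → $4.19.
sweet potato only: max(3.1/0.6, 192/16) = 12 servings → $8.40.
broccoli only: max(3.1/0.7, 192/126) = 4.429 servings → $5.09.
carrots only: max(3.1/0.5, 192/6) = 32 servings → $9.60.
kale + sweet potato: the both-tight solution has a negative serving — not a feasible corner.
kale + broccoli with both tight: 2.045 servings and 0.6313 servings → $3.18.
kale + carrots with both targets exact would need a negative amount; discard.
sweet potato + broccoli with both tight: 3.978 servings and 1.019 servings → $3.96.
sweet potato + carrots: intersection lies outside the first quadrant.
broccoli + carrots with both tight: 1.316 servings and 4.357 servings → $2.82.
So the least-cost plan costs $2.82.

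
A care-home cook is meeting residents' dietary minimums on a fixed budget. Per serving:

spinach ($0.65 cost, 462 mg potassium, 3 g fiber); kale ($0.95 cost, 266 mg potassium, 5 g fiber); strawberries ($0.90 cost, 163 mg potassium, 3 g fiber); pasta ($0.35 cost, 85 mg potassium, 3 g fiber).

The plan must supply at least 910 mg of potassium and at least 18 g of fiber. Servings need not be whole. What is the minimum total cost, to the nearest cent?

$2.42

Check every corner: each single food scaled to meet both minima, and each pair solved so both constraints bind.
spinach only: max(910/462, 18/3) = 6 servings → $3.90.
kale only: max(910/266, 18/5) = 3.6 servings → $3.42.
strawberries only: max(910/163, 18/3) = 6 servings → $5.40.
pasta only: max(910/85, 18/3) = 10.71 servings → $3.75.
spinach + kale: intersection lies outside the first quadrant.
spinach + strawberries with both targets exact would need a negative amount; discard.
spinach + pasta with both tight: 1.061 servings and 4.939 servings → $2.42.
kale + strawberries with both targets exact would need a negative amount; discard.
kale + pasta with both tight: 3.217 servings and 0.6381 servings → $3.28.
strawberries + pasta with both tight: 5.128 servings and 0.8718 servings → $4.92.
The minimum over all feasible corners is $2.42.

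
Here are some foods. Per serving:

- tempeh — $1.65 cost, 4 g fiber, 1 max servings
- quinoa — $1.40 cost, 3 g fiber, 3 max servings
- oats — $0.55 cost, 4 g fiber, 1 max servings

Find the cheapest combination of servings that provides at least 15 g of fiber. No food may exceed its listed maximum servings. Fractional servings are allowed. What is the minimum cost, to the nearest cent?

$5.47

Cost per g of fiber: oats $0.1375, tempeh $0.4125, quinoa $0.4667.
Take 1 serving of oats: +4.0 g fiber for $0.55 (total $0.55, still need 11.0 g).
Take 1 serving of tempeh: +4.0 g fiber for $1.65 (total $2.20, still need 7.0 g).
Take 2.333 servings of quinoa: +7.0 g fiber for $3.27 (total $5.47, still need 0.0 g).
Greedy by cheapest-per-g is optimal for a single linear constraint, so the minimum cost is $5.47.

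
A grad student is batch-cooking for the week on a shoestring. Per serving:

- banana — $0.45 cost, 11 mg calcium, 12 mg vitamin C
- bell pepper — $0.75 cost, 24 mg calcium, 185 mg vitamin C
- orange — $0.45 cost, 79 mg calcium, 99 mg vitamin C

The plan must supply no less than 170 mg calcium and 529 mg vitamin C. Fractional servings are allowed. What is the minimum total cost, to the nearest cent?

A basic optimal solution has at most two foods positive. Try each food alone and each pair with both targets met exactly.
banana only: max(170/11, 529/12) = 44.08 servings → $19.84.
bell pepper only: max(170/24, 529/185) = 7.083 servings → $5.31.
orange only: max(170/79, 529/99) = 5.343 servings → $2.40.
banana + bell pepper with both tight: 10.73 servings and 2.163 servings → $6.45.
banana + orange with both targets exact would need a negative amount; discard.
bell pepper + orange with both tight: 2.039 servings and 1.532 servings → $2.22.
Cheapest feasible corner: $2.22.

$2.22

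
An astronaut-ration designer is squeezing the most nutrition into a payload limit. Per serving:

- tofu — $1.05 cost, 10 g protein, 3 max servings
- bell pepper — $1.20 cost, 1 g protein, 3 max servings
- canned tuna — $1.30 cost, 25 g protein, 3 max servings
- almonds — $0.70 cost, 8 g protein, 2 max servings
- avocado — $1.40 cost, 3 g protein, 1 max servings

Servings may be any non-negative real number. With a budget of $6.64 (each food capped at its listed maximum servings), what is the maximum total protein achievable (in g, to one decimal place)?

Protein per dollar: canned tuna 19.23, almonds 11.43, tofu 9.524, avocado 2.143, bell pepper 0.8333.
Take 3 servings of canned tuna: spends $3.90, +75.0 g protein (running total 75.0 g).
Take 2 servings of almonds: spends $1.40, +16.0 g protein (running total 91.0 g).
Take 1.276 servings of tofu: spends $1.34, +12.8 g protein (running total 103.8 g).
Filling greedily by protein-per-dollar is optimal for one linear limit, giving 103.8 g.

103.8 g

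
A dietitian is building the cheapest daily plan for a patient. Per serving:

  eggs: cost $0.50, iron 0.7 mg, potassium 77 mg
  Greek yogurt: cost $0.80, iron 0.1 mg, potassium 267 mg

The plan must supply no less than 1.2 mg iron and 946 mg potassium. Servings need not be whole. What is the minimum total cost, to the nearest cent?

$3.17

Two binding constraints pin down two serving amounts, so the optimal mix uses at most two foods. The candidates are each food alone (scaled to the tighter of iron/potassium) and each pair with both constraints tight.
eggs only: max(1.2/0.7, 946/77) = 12.29 servings → $6.14.
Greek yogurt only: max(1.2/0.1, 946/267) = 12 servings → $9.60.
eggs + Greek yogurt with both tight: 1.26 servings and 3.18 servings → $3.17.
Cheapest feasible corner: $3.17.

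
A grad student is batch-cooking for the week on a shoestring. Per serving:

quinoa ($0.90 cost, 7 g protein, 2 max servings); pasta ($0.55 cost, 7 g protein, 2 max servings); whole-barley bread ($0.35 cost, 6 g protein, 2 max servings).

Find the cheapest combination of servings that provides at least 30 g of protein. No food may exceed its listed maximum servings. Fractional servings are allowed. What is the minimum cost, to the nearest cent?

Cost per g of protein: whole-barley bread $0.0583, pasta $0.0786, quinoa $0.1286.
Take 2 servings of whole-barley bread: +12.0 g protein for $0.70 (total $0.70, still need 18.0 g).
Take 2 servings of pasta: +14.0 g protein for $1.10 (total $1.80, still need 4.0 g).
Take 0.5714 servings of quinoa: +4.0 g protein for $0.51 (total $2.31, still need 0.0 g).
Greedy by cheapest-per-g is optimal for a single linear constraint, so the minimum cost is $2.31.

$2.31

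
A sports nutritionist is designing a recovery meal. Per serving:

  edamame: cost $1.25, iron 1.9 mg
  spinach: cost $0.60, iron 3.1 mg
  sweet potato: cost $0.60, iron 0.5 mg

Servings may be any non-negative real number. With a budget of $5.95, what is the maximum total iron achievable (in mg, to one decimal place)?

Iron per dollar: spinach 5.167, edamame 1.52, sweet potato 0.8333.
With no serving limits, spend the whole cost allowance on spinach: $5.95 / $0.60 × 3.1 mg = 30.7 mg.

30.7 mg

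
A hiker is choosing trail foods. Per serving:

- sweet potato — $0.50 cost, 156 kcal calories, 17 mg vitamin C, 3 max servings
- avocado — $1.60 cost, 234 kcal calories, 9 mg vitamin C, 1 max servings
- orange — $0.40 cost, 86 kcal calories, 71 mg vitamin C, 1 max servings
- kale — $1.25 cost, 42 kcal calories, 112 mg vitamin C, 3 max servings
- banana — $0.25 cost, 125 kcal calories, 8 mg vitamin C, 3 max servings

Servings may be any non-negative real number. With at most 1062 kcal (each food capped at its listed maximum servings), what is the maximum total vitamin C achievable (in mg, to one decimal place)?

482.3 mg

Vitamin C per kcal: kale 2.667, orange 0.8256, sweet potato 0.109, banana 0.064, avocado 0.03846.
Take 3 servings of kale: uses 126 kcal, +336.0 mg vitamin C (running total 336.0 mg).
Take 1 serving of orange: uses 86 kcal, +71.0 mg vitamin C (running total 407.0 mg).
Take 3 servings of sweet potato: uses 468 kcal, +51.0 mg vitamin C (running total 458.0 mg).
Take 3 servings of banana: uses 375 kcal, +24.0 mg vitamin C (running total 482.0 mg).
Take 0.02991 servings of avocado: uses 7 kcal, +0.3 mg vitamin C (running total 482.3 mg).
Filling greedily by vitamin C-per-kcal is optimal for one linear limit, giving 482.3 mg.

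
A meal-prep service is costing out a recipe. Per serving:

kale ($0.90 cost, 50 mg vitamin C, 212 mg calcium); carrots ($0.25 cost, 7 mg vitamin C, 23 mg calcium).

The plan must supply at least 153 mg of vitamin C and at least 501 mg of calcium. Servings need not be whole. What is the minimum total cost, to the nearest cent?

$2.75

kale only: max(153/50, 501/212) = 3.06 servings → $2.75.
carrots only: max(153/7, 501/23) = 21.86 servings → $5.46.
kale + carrots with both targets exact would need a negative amount; discard.
So the least-cost plan costs $2.75.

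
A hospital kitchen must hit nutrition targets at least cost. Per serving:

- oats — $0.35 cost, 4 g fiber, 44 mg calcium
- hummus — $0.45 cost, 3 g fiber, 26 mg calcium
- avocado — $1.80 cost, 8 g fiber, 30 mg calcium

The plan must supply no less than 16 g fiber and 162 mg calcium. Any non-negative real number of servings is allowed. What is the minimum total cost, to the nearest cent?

$1.40

An LP optimum is at a vertex; with two nutrient constraints at most two foods are used. Check each candidate.
oats only: max(16/4, 162/44) = 4 servings → $1.40.
hummus only: max(16/3, 162/26) = 6.231 servings → $2.80.
avocado only: max(16/8, 162/30) = 5.4 servings → $9.72.
oats + hummus with both tight: 2.5 servings and 2 servings → $1.77.
oats + avocado with both tight: 3.517 servings and 0.2414 servings → $1.67.
hummus + avocado with both targets exact would need a negative amount; discard.
Cheapest feasible corner: $1.40.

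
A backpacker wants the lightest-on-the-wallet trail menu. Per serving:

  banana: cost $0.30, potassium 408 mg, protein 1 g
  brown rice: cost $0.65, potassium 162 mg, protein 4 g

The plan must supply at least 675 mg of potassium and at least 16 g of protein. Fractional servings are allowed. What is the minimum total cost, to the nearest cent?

$2.61

Two binding constraints pin down two serving amounts, so the optimal mix uses at most two foods. The candidates are each food alone (scaled to the tighter of potassium/protein) and each pair with both constraints tight.
banana only: max(675/408, 16/1) = 16 servings → $4.80.
brown rice only: max(675/162, 16/4) = 4.167 servings → $2.71.
banana + brown rice with both tight: 0.07347 servings and 3.982 servings → $2.61.
The minimum over all feasible corners is $2.61.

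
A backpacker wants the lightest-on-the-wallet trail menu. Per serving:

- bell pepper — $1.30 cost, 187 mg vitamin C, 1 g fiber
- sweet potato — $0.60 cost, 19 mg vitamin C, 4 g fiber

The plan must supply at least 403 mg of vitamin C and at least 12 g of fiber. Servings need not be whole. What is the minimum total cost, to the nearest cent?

At the optimum either one food covers both requirements or two foods hit both targets exactly; no other combination can be cheaper.
bell pepper only: max(403/187, 12/1) = 12 servings → $15.60.
sweet potato only: max(403/19, 12/4) = 21.21 servings → $12.73.
bell pepper + sweet potato with both tight: 1.898 servings and 2.525 servings → $3.98.
So the least-cost plan costs $3.98.

$3.98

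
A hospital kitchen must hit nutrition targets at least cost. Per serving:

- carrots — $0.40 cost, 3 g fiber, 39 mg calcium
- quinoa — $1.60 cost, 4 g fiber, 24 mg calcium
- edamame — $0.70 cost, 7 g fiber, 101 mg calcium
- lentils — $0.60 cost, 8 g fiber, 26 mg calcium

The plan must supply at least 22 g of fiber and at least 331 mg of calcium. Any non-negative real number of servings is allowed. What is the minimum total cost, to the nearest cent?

carrots only: max(22/3, 331/39) = 8.487 servings → $3.39.
quinoa only: max(22/4, 331/24) = 13.79 servings → $22.07.
edamame only: max(22/7, 331/101) = 3.277 servings → $2.29.
lentils only: max(22/8, 331/26) = 12.73 servings → $7.64.
carrots + quinoa with both targets exact would need a negative amount; discard.
carrots + edamame: the both-tight solution has a negative serving — not a feasible corner.
carrots + lentils with both targets exact would need a negative amount; discard.
quinoa + edamame: intersection lies outside the first quadrant.
quinoa + lentils with both targets exact would need a negative amount; discard.
edamame + lentils with both targets exact would need a negative amount; discard.
The minimum over all feasible corners is $2.29.

$2.29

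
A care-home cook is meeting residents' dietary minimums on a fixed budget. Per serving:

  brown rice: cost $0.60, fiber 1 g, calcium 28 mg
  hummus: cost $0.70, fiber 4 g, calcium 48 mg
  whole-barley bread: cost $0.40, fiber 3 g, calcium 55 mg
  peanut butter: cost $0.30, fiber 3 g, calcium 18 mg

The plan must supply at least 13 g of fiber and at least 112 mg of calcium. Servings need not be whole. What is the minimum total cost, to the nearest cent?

brown rice only: max(13/1, 112/28) = 13 servings → $7.80.
hummus only: max(13/4, 112/48) = 3.25 servings → $2.27.
whole-barley bread only: max(13/3, 112/55) = 4.333 servings → $1.73.
peanut butter only: max(13/3, 112/18) = 6.222 servings → $1.87.
brown rice + hummus: intersection lies outside the first quadrant.
brown rice + whole-barley bread: intersection lies outside the first quadrant.
brown rice + peanut butter with both tight: 1.545 servings and 3.818 servings → $2.07.
hummus + whole-barley bread with both targets exact would need a negative amount; discard.
hummus + peanut butter with both tight: 1.417 servings and 2.444 servings → $1.73.
whole-barley bread + peanut butter with both tight: 0.9189 servings and 3.414 servings → $1.39.
The minimum over all feasible corners is $1.39.

$1.39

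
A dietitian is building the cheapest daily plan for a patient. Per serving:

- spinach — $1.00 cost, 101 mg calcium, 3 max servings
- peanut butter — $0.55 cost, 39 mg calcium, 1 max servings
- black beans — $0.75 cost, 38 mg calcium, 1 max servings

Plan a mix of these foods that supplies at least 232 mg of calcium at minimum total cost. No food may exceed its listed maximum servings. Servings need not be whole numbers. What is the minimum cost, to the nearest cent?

$2.30

Cost per mg of calcium: spinach $0.0099, peanut butter $0.0141, black beans $0.0197.
Take 2.297 servings of spinach: +232.0 mg calcium for $2.30 (total $2.30, still need 0.0 mg).
Filling from the cheapest source first is optimal under one linear minimum: $2.30.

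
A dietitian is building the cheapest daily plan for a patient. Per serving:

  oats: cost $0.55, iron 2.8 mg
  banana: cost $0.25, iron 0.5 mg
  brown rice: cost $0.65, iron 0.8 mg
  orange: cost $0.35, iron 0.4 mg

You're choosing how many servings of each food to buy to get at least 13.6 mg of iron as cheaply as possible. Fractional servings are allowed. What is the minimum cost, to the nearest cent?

$2.67

Cost per mg of iron: oats $0.1964, banana $0.5000, brown rice $0.8125, orange $0.8750.
With no serving limits, use only oats: 13.6 mg / 2.8 mg = 4.857 servings × $0.55 = $2.67.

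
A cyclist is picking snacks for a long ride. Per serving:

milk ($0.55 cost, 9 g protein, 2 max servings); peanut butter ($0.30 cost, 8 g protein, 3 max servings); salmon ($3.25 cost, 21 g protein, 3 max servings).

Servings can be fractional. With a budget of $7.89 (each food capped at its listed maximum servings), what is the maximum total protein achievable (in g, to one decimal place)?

Protein per dollar: peanut butter 26.67, milk 16.36, salmon 6.462.
Take 3 servings of peanut butter: spends $0.90, +24.0 g protein (running total 24.0 g).
Take 2 servings of milk: spends $1.10, +18.0 g protein (running total 42.0 g).
Take 1.812 servings of salmon: spends $5.89, +38.1 g protein (running total 80.1 g).
Filling greedily by protein-per-dollar is optimal for one linear limit, giving 80.1 g.

80.1 g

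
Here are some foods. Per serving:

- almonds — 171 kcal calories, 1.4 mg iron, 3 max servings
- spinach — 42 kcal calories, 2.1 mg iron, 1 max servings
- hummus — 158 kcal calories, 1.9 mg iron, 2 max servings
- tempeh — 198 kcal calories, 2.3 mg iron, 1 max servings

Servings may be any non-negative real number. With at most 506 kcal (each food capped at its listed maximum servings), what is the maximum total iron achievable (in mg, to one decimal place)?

Iron per kcal: spinach 0.05, hummus 0.01203, tempeh 0.01162, almonds 0.008187.
Take 1 serving of spinach: uses 42 kcal, +2.1 mg iron (running total 2.1 mg).
Take 2 servings of hummus: uses 316 kcal, +3.8 mg iron (running total 5.9 mg).
Take 0.7475 servings of tempeh: uses 148 kcal, +1.7 mg iron (running total 7.6 mg).
Greedy by best ratio exhausts the calories allowance optimally: 7.6 mg.

7.6 mg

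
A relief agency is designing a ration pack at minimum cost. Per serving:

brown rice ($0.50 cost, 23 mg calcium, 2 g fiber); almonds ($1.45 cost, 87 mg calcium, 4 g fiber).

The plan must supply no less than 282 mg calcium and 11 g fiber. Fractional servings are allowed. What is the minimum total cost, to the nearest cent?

With two linear requirements the optimum uses one or two foods; enumerate the corners.
brown rice only: max(282/23, 11/2) = 12.26 servings → $6.13.
almonds only: max(282/87, 11/4) = 3.241 servings → $4.70.
brown rice + almonds: intersection lies outside the first quadrant.
So the least-cost plan costs $4.70.

$4.70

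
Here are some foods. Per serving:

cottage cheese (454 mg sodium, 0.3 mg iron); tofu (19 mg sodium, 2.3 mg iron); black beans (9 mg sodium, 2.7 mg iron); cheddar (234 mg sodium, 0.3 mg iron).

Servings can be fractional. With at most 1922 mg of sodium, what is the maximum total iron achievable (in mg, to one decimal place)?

576.6 mg

Iron per mg sodium: black beans 0.3, tofu 0.1211, cheddar 0.001282, cottage cheese 0.0006608.
With no serving limits, spend the whole sodium allowance on black beans: 1922 mg / 9 mg × 2.7 mg = 576.6 mg.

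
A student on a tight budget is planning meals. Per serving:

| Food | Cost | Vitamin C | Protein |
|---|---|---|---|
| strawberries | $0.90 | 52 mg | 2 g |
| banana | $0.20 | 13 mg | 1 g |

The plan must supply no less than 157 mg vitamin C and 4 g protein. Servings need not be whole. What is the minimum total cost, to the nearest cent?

Check every corner: each single food scaled to meet both minima, and each pair solved so both constraints bind.
strawberries only: max(157/52, 4/2) = 3.019 servings → $2.72.
banana only: max(157/13, 4/1) = 12.08 servings → $2.42.
strawberries + banana: intersection lies outside the first quadrant.
Cheapest feasible corner: $2.42.

$2.42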